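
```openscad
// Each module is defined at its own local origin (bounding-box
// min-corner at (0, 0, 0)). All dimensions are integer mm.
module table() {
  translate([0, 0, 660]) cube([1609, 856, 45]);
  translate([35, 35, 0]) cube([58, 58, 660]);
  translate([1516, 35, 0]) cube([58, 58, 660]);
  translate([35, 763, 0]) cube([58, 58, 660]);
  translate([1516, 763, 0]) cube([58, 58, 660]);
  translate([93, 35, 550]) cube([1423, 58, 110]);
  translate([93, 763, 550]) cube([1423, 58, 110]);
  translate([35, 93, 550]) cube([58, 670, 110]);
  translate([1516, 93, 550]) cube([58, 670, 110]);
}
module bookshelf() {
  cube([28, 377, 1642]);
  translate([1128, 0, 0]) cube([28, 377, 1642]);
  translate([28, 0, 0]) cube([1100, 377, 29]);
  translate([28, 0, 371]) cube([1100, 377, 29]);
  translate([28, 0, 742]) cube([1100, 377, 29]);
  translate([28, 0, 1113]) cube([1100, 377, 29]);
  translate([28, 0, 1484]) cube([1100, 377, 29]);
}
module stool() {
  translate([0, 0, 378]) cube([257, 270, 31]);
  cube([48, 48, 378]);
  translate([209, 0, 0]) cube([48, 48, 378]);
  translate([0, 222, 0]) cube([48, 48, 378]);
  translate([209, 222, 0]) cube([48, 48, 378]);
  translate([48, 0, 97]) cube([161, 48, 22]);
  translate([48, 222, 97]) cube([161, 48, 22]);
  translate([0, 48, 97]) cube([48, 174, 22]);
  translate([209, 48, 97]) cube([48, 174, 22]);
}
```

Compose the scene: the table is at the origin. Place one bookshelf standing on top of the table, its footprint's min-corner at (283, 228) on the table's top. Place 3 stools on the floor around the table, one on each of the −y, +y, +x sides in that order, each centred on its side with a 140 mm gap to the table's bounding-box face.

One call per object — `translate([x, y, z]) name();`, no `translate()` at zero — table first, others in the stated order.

table();
translate([283, 228, 705]) bookshelf();
translate([676, -410, 0]) stool();
translate([676, 996, 0]) stool();
translate([1749, 293, 0]) stool();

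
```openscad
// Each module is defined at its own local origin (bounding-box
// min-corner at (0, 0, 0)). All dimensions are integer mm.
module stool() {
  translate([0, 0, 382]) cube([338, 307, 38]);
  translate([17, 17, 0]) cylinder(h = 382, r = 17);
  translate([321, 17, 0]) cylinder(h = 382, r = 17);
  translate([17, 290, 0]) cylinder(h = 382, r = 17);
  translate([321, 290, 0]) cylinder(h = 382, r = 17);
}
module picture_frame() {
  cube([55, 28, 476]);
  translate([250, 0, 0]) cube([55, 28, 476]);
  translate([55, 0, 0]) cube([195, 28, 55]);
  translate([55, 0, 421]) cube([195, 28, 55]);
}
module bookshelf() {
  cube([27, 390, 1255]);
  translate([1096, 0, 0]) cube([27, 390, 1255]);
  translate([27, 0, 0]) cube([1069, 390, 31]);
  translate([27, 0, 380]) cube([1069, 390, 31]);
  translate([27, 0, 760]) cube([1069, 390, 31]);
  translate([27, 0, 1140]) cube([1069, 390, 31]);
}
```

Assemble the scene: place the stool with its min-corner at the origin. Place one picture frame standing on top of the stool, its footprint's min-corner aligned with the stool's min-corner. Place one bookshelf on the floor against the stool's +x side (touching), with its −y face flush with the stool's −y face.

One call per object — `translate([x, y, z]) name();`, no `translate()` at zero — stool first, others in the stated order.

stool();
translate([0, 0, 420]) picture_frame();
translate([338, 0, 0]) bookshelf();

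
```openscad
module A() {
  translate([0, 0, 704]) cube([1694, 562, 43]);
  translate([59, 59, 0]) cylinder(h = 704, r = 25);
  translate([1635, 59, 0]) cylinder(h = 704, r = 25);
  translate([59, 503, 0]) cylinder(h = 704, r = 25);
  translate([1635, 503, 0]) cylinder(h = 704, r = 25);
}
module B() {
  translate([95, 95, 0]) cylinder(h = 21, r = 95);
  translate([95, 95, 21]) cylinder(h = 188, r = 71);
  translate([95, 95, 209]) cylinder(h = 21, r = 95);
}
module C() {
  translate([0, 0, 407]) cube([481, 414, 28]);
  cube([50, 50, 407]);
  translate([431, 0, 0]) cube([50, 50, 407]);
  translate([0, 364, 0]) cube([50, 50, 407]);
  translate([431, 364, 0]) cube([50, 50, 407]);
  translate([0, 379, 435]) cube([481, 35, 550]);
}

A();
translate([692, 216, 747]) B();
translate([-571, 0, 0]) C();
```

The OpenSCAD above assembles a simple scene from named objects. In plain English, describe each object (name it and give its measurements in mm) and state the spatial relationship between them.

A is a table: top 1694 mm (x) × 562 mm (y), 43 mm thick, upper face at z = 747 mm, on four round legs of 50 mm diameter, each leg's bounding box inset 34 mm from the nearest pair of top edges, running from z = 0 to the bottom of the top.

B is a spool: two coaxial disc flanges of radius 95 mm and thickness 21 mm, joined by a core cylinder of radius 71 mm and height 188 mm. The lower flange rests on z = 0 and the three cylinders share a vertical axis.

C is a chair: 481×414 mm seat, 28 mm thick, top at z = 435 mm, on four 50 mm square corner legs flush with the seat edges. A 35 mm thick backrest slab spans the full seat width, extending 550 mm above the seat top, its back face flush with the seat's +y edge.

The spool is on top of the table. The chair is on the floor beside the table on its −x side.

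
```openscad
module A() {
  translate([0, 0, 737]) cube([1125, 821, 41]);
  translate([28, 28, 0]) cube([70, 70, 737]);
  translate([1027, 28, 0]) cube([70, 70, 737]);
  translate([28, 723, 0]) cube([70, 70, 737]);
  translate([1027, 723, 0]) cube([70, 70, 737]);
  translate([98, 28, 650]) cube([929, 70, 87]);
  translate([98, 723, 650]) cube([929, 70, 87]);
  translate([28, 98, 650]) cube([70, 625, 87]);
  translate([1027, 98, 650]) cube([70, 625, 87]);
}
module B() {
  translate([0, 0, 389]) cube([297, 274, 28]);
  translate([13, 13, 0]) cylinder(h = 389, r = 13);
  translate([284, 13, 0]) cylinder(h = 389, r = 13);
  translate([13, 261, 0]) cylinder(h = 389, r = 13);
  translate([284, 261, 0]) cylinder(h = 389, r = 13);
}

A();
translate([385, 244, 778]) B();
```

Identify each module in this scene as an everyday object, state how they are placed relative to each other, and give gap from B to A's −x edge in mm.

A is a table. B is a stool. The stool is on top of the table. The gap from the stool to the table's −x edge is 385 mm.

The stool's min-x is at 385; the table's min-x is 0; gap = 385 mm.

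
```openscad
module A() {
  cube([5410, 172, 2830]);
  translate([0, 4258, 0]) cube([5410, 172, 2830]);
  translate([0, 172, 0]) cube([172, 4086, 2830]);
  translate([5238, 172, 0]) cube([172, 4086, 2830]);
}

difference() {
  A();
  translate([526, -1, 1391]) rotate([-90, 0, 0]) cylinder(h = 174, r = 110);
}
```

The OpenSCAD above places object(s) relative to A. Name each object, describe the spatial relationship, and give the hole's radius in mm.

A is a house frame. The house frame has a circular hole through its front wall. The hole's radius is 110 mm.

The subtracted cylinder has r = 110 mm.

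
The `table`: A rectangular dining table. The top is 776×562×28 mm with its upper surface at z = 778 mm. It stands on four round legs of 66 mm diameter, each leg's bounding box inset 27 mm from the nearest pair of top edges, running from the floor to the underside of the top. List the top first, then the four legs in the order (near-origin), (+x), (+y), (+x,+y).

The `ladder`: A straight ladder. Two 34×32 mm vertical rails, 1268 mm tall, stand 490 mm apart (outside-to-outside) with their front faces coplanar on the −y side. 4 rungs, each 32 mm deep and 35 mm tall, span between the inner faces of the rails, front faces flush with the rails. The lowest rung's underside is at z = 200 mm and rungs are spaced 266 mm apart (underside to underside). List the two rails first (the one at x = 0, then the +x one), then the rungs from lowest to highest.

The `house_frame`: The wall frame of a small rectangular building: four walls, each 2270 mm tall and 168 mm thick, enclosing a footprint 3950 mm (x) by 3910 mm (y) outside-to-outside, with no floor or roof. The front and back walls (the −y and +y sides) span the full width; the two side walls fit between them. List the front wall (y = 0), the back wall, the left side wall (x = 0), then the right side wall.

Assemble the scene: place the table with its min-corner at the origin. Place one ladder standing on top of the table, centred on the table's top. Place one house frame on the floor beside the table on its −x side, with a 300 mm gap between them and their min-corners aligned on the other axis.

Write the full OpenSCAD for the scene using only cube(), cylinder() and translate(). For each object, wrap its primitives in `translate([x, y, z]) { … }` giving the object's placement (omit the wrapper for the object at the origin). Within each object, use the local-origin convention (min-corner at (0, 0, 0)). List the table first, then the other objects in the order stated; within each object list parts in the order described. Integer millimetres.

translate([0, 0, 750]) cube([776, 562, 28]);
translate([60, 60, 0]) cylinder(h = 750, r = 33);
translate([716, 60, 0]) cylinder(h = 750, r = 33);
translate([60, 502, 0]) cylinder(h = 750, r = 33);
translate([716, 502, 0]) cylinder(h = 750, r = 33);
translate([143, 265, 778]) {
  cube([34, 32, 1268]);
  translate([456, 0, 0]) cube([34, 32, 1268]);
  translate([34, 0, 200]) cube([422, 32, 35]);
  translate([34, 0, 466]) cube([422, 32, 35]);
  translate([34, 0, 732]) cube([422, 32, 35]);
  translate([34, 0, 998]) cube([422, 32, 35]);
}
translate([-4250, 0, 0]) {
  cube([3950, 168, 2270]);
  translate([0, 3742, 0]) cube([3950, 168, 2270]);
  translate([0, 168, 0]) cube([168, 3574, 2270]);
  translate([3782, 168, 0]) cube([168, 3574, 2270]);
}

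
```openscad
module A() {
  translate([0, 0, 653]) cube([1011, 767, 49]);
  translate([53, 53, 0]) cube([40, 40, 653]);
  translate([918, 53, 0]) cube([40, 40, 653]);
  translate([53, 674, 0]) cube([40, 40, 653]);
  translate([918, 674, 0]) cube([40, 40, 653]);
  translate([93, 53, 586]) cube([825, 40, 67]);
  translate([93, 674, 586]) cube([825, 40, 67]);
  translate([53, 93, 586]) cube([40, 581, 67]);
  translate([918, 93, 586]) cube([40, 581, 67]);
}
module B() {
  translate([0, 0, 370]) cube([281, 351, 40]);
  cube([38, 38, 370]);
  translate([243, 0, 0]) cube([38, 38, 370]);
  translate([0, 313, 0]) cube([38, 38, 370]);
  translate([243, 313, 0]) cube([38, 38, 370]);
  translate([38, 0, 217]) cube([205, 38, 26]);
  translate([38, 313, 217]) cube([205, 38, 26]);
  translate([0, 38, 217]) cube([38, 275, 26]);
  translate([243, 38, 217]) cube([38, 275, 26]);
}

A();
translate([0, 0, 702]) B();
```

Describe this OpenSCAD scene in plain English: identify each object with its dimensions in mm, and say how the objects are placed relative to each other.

A is a rectangular dining table. The top is 1011×767×49 mm with its upper surface at z = 702 mm. It stands on four 40×40 mm square legs, each inset 53 mm from the nearest pair of top edges, running from the floor to the underside of the top. Four apron rails, 40 mm thick and 67 mm tall, run between adjacent legs with their top edges flush with the underside of the top and their outer faces flush with the legs' outer faces.

B is a simple wooden stool: a rectangular seat 281 mm (x) by 351 mm (y), 40 mm thick, top face at z = 410 mm, on four square legs, each 38×38 mm in cross-section. The legs rest on z = 0, each flush with a corner of the seat. Four stretchers, 38 mm wide and 26 mm tall, connect adjacent legs with their undersides at z = 217 mm, each running between the inner faces of the legs it joins and aligned with the legs' outer faces on the other axis.

The stool is on top of the table.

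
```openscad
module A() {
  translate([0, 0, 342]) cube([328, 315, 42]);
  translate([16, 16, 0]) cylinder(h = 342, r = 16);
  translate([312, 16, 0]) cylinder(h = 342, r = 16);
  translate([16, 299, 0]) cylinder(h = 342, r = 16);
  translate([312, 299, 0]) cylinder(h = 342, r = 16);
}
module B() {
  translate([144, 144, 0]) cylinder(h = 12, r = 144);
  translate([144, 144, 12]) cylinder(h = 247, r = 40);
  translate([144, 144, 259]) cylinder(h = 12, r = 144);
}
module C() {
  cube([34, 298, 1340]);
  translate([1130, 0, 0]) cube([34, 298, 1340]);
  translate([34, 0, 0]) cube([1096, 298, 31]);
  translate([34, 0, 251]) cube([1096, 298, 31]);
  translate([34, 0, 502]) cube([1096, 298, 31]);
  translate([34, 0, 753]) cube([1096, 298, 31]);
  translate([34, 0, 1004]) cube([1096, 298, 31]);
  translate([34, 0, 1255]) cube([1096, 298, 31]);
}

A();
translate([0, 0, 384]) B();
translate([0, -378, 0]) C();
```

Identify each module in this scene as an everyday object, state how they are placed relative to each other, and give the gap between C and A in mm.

The bookshelf's nearest face is 80 mm from the stool's −y face.

A is a stool. B is a spool. C is a bookshelf. The spool is on top of the stool. The bookshelf is on the floor beside the stool on its −y side. The gap between the bookshelf and the stool is 80 mm.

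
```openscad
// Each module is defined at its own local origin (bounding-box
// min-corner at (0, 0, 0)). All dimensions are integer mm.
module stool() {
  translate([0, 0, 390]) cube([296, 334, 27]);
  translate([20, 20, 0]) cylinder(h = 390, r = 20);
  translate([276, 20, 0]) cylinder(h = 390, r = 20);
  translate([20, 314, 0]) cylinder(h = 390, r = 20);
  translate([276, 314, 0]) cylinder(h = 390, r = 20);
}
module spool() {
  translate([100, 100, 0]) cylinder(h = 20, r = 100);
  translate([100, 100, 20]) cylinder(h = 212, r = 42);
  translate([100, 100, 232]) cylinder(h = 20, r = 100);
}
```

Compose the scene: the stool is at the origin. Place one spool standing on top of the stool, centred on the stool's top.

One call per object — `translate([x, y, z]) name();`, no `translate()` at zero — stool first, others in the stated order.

stool();
translate([48, 67, 417]) spool();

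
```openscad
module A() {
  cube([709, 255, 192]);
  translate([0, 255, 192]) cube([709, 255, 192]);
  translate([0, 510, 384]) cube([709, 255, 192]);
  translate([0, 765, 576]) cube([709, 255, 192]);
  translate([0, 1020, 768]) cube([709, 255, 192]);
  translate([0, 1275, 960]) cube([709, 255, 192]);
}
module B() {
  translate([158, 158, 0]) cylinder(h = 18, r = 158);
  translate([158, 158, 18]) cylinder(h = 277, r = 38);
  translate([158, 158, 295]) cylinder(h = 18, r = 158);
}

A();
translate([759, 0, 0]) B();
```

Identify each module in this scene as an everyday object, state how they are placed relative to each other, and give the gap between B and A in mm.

The spool's nearest face is 50 mm from the staircase's +x face.

A is a staircase. B is a spool. The spool is on the floor beside the staircase on its +x side. The gap between the spool and the staircase is 50 mm.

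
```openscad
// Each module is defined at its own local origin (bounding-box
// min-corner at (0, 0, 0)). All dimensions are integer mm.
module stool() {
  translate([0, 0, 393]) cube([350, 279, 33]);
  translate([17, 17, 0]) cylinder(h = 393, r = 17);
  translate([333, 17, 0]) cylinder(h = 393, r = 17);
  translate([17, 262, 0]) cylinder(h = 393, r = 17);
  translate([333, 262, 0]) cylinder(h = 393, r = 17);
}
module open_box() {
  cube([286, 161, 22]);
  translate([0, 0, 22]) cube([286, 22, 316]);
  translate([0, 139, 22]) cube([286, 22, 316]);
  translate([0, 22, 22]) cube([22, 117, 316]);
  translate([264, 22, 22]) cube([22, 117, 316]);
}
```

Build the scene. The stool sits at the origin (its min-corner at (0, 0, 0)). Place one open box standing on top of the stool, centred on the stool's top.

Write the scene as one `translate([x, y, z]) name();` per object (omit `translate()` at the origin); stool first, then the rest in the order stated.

stool();
translate([32, 59, 426]) open_box();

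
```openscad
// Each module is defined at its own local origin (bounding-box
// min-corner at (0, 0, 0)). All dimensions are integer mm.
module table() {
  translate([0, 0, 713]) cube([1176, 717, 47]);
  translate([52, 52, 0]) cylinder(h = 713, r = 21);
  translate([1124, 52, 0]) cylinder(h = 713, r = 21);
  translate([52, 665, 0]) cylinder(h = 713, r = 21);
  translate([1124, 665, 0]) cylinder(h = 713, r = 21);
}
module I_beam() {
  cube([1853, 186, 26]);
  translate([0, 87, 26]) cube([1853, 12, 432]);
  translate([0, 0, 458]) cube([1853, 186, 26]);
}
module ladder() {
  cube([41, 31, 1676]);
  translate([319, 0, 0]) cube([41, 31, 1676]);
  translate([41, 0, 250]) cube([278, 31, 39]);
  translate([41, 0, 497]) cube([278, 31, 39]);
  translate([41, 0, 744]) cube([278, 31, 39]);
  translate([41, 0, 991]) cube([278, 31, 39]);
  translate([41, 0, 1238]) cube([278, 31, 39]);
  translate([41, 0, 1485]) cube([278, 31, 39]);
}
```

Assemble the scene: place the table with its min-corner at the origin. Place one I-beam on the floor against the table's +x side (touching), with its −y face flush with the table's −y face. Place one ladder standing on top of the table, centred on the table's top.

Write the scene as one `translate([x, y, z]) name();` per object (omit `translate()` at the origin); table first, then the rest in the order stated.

table();
translate([1176, 0, 0]) I_beam();
translate([408, 343, 760]) ladder();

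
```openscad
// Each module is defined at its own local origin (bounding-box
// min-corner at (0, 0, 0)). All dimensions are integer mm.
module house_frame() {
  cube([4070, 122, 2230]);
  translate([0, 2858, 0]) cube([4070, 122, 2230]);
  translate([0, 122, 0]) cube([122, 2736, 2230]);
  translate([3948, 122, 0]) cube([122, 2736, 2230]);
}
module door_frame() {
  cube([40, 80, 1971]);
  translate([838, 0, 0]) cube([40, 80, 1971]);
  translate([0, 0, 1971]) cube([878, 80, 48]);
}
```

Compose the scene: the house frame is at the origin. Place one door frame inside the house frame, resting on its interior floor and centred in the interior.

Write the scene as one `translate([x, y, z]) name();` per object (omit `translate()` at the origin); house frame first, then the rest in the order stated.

house_frame();
translate([1596, 1450, 0]) door_frame();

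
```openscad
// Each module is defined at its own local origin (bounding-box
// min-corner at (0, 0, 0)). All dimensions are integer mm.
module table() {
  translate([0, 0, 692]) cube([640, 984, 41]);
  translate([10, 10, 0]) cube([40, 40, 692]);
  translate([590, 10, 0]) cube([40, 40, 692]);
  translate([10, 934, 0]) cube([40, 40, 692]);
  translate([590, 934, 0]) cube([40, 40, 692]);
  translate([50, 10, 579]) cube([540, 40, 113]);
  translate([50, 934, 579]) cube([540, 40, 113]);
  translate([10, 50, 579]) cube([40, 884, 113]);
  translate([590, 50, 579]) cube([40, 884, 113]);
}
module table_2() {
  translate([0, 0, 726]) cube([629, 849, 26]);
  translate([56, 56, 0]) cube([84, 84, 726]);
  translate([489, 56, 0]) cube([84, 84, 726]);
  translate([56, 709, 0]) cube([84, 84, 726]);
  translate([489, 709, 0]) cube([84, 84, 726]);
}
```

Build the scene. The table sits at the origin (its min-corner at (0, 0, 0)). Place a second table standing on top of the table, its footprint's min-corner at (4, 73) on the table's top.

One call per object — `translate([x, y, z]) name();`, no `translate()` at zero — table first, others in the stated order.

table();
translate([4, 73, 733]) table_2();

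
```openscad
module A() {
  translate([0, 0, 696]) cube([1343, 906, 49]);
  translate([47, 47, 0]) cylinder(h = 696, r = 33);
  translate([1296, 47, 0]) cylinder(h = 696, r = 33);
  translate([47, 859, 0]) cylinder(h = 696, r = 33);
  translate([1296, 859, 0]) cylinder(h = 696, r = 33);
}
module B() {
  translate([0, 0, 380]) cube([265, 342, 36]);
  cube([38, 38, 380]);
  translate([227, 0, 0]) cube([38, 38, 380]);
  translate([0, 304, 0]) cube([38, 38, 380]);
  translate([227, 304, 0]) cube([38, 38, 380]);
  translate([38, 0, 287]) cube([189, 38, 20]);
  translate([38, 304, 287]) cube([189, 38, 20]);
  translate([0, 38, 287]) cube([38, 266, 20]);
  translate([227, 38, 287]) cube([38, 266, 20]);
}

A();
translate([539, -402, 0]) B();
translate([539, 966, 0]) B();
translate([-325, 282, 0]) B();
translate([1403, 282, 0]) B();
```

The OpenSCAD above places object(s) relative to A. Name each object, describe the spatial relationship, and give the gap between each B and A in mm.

A is a table. B is a stool. Four stools sit around the table at the −y, +y, −x, +x sides. The gap between each stool and the table is 60 mm.

Each stool's nearest face is 60 mm from the table's bounding box.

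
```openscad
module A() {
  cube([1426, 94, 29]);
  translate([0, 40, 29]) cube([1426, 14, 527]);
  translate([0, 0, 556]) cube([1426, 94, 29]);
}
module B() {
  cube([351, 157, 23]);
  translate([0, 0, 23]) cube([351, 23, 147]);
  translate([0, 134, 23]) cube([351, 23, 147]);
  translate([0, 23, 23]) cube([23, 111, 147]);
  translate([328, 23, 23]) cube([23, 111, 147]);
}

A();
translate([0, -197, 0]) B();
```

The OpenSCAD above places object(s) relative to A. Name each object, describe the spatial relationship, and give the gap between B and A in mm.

The open box's nearest face is 40 mm from the I-beam's −y face.

A is an I-beam. B is an open box. The open box is on the floor beside the I-beam on its −y side. The gap between the open box and the I-beam is 40 mm.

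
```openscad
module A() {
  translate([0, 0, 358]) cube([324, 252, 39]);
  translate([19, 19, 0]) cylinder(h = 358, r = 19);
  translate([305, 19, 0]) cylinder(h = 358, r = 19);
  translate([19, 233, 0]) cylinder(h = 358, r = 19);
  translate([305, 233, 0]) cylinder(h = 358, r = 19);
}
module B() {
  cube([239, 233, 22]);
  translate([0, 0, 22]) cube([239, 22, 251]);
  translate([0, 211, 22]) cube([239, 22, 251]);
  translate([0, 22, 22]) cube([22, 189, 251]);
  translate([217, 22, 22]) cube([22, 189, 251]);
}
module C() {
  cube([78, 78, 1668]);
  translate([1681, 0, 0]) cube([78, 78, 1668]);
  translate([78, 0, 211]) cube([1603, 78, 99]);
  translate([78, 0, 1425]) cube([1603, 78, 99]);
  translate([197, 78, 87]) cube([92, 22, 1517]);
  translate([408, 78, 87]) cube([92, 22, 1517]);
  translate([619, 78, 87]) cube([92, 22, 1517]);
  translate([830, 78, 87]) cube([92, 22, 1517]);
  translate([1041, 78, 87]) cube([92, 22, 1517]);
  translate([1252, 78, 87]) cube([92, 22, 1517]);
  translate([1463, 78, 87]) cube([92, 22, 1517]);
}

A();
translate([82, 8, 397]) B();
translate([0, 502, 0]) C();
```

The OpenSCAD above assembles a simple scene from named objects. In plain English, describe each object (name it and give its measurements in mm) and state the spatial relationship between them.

A is a four-legged stool. The seat is a 324×252×39 mm slab whose top surface is at z = 397 mm; four round legs, each 38 mm in diameter, run from the floor (z = 0) to the underside of the seat, each leg's axis is inset half a diameter from the nearest pair of seat edges (so the leg's bounding box is flush with the corner).

B is an open storage box with external size 239×233×273 mm and wall thickness 22 mm (the base is also 22 mm thick). The base covers the whole footprint; the four walls stand on the base, with the y-facing walls full-width and the x-facing walls fitting between their inner faces.

C is a fence section. Two 78×78 mm posts, 1668 mm tall, stand on the floor with a clear span of 1603 mm between their inner faces. Two horizontal rails of 78×99 mm section span the gap between the posts with their undersides at z = 211 mm and z = 1425 mm, flush with the posts' −y face. 7 pickets, each 92 mm wide, 22 mm thick and 1517 mm tall, are fixed to the +y face of the rails with their bottoms at z = 87 mm, evenly spaced across the span with equal gaps (rounded down to the nearest mm) at the −x end and between each pair — any rounding remainder accumulates at the +x end.

The open box is on top of the stool. The fence section is on the floor beside the stool on its +y side.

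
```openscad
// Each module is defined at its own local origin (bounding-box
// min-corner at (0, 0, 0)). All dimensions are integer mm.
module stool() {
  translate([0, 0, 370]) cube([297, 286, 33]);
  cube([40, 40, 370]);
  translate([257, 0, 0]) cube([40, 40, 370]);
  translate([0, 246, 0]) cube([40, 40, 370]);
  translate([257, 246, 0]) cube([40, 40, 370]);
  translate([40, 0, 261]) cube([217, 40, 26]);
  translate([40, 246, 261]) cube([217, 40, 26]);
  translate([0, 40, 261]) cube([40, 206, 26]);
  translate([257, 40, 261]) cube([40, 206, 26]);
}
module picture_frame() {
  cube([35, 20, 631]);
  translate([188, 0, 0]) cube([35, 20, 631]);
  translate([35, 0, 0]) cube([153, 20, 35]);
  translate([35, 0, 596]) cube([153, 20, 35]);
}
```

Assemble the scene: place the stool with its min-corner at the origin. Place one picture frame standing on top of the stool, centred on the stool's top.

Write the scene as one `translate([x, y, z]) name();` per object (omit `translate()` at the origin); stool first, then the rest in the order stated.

stool();
translate([37, 133, 403]) picture_frame();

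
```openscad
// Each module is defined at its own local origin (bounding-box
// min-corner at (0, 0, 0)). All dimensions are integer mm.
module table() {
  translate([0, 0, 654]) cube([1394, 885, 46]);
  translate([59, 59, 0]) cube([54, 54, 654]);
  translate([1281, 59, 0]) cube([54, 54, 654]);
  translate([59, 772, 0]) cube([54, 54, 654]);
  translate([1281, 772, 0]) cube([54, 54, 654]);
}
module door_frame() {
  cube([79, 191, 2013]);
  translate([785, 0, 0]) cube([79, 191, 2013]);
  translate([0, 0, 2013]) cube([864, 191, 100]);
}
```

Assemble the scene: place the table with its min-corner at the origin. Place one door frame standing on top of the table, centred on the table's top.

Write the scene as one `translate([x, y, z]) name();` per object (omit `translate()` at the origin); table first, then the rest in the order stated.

table();
translate([265, 347, 700]) door_frame();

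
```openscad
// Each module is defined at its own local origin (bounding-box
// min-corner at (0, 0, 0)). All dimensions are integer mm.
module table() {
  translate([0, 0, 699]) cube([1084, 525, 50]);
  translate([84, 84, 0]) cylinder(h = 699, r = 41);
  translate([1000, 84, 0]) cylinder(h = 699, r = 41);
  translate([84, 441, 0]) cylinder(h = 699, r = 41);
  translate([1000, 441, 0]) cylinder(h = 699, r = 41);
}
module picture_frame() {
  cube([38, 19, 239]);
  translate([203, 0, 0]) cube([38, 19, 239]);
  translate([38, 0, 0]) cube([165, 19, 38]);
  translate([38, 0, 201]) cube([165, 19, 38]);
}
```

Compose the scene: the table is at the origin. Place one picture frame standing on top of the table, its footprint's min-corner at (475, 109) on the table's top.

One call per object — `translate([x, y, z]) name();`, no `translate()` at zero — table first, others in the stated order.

table();
translate([475, 109, 749]) picture_frame();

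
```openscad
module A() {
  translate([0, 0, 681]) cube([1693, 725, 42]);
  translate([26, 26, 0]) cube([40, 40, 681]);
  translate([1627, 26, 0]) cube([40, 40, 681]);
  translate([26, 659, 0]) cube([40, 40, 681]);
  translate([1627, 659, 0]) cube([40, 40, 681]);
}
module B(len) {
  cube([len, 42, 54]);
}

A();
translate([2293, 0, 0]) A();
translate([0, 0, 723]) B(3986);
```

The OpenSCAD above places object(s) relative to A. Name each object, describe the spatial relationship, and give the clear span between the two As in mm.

A is a table. B is a beam. A beam spans the tops of two tables. The clear span between the two tables is 600 mm.

Second table starts at x = 2293; first ends at x = 1693; clear span = 2293 − 1693 = 600 mm.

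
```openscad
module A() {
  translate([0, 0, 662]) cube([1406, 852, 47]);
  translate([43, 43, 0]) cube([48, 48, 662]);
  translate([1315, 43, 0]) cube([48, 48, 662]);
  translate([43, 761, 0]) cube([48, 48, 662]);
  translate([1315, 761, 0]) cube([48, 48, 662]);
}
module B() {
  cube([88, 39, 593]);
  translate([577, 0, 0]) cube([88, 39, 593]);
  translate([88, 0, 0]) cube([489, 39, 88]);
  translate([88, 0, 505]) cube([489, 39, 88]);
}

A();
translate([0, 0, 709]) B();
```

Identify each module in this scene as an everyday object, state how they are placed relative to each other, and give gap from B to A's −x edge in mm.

A is a table. B is a picture frame. The picture frame is on top of the table. The gap from the picture frame to the table's −x edge is 0 mm.

The picture frame's min-x is at 0; the table's min-x is 0; gap = 0 mm.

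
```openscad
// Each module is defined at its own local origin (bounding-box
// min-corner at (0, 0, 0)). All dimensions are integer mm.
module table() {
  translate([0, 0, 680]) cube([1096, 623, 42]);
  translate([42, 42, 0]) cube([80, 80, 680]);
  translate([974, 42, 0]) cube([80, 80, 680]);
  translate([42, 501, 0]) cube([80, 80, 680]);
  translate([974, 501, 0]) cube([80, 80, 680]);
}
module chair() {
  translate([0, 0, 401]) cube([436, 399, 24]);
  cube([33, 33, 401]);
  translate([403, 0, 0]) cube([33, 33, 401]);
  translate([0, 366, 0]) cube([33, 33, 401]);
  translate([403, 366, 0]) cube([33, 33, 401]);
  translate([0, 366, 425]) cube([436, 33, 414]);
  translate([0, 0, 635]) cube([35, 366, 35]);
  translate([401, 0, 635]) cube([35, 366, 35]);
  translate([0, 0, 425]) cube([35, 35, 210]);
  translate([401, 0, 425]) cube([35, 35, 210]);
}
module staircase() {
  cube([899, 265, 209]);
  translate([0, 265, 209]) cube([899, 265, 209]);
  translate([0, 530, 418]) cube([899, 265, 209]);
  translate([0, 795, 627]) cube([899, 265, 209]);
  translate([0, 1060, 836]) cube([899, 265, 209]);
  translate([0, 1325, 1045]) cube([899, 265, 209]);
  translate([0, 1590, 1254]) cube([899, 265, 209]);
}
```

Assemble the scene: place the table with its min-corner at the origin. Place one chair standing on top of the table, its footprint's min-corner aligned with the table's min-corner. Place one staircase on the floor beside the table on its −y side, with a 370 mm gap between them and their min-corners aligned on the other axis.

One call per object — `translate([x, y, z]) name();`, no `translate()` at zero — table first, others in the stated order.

table();
translate([0, 0, 722]) chair();
translate([0, -2225, 0]) staircase();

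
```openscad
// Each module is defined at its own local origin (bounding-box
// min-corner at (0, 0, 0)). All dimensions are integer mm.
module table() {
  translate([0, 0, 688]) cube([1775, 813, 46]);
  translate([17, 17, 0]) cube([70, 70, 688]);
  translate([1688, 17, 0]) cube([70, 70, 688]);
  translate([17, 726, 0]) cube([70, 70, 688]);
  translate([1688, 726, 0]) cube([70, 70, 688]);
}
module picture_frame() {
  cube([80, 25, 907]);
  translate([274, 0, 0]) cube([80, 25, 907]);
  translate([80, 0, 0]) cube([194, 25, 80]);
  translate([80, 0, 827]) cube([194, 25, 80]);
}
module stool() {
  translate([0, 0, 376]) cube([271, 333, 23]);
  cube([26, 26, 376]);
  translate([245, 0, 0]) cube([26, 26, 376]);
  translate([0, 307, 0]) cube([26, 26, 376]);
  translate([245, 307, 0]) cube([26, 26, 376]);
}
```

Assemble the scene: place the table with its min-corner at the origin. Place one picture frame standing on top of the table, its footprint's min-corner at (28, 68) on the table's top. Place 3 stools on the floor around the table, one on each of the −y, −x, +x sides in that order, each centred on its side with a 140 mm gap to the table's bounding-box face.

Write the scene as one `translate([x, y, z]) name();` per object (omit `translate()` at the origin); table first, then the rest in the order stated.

table();
translate([28, 68, 734]) picture_frame();
translate([752, -473, 0]) stool();
translate([-411, 240, 0]) stool();
translate([1915, 240, 0]) stool();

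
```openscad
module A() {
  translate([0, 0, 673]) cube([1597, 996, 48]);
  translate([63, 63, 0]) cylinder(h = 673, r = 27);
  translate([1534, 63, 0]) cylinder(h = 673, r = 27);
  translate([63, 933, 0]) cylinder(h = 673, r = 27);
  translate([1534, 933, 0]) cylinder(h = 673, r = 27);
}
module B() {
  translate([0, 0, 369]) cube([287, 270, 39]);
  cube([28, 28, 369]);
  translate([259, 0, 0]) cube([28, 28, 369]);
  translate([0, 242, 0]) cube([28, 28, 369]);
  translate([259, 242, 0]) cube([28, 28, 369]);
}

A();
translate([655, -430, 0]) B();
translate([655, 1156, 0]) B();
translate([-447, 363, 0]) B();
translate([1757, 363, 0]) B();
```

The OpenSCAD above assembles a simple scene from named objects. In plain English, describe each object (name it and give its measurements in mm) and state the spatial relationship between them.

A is a table with a 1597×996 mm rectangular top, 48 mm thick, top surface at z = 721 mm, supported by four round legs of 54 mm diameter, each leg's bounding box inset 36 mm from the nearest pair of top edges, running from the floor.

B is a simple wooden stool: a rectangular seat 287 mm (x) by 270 mm (y), 39 mm thick, top face at z = 408 mm, on four square legs, each 28×28 mm in cross-section. The legs rest on z = 0, each flush with a corner of the seat.

Four stools sit around the table at the −y, +y, −x, +x sides.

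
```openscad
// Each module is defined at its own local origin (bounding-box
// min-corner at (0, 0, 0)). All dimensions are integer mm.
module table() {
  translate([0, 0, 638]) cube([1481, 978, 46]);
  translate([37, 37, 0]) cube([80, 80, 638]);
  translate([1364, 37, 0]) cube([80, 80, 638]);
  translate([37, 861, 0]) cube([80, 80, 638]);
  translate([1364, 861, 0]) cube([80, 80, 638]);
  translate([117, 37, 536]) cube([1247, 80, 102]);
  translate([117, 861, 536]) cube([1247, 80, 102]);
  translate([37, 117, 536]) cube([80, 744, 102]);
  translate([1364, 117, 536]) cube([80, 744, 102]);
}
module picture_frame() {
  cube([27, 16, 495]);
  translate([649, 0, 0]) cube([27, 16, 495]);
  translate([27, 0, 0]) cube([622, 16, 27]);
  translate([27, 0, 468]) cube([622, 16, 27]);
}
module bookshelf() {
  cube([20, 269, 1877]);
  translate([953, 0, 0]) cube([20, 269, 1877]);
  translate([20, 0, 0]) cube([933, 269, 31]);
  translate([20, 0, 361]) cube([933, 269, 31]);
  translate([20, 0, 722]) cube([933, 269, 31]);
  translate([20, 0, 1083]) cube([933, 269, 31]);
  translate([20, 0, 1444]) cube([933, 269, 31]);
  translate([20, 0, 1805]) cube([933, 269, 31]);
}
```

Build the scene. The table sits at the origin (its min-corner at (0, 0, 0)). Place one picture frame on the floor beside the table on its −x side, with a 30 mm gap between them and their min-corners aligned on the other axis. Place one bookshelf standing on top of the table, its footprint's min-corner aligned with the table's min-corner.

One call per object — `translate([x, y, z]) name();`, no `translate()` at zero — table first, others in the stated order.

table();
translate([-706, 0, 0]) picture_frame();
translate([0, 0, 684]) bookshelf();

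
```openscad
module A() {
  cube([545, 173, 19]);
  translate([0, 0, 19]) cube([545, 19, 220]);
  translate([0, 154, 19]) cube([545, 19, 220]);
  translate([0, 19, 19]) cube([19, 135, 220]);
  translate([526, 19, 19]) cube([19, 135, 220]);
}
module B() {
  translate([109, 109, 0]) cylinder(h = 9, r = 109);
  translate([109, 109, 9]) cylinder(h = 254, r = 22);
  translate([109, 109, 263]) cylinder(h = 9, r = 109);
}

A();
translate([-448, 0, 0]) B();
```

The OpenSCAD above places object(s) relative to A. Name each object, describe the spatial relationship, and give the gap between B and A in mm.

The spool's nearest face is 230 mm from the open box's −x face.

A is an open box. B is a spool. The spool is on the floor beside the open box on its −x side. The gap between the spool and the open box is 230 mm.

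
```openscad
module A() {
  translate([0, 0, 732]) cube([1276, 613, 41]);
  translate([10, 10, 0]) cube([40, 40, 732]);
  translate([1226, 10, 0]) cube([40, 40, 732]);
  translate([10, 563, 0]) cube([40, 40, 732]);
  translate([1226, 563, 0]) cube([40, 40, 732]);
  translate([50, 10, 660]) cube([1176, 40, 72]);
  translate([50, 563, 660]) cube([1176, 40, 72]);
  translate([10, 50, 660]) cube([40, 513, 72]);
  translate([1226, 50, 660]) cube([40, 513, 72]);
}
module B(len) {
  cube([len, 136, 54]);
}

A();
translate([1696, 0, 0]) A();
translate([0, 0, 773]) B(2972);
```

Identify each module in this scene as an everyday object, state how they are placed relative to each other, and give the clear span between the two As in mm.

A is a table. B is a beam. A beam spans the tops of two tables. The clear span between the two tables is 420 mm.

Second table starts at x = 1696; first ends at x = 1276; clear span = 1696 − 1276 = 420 mm.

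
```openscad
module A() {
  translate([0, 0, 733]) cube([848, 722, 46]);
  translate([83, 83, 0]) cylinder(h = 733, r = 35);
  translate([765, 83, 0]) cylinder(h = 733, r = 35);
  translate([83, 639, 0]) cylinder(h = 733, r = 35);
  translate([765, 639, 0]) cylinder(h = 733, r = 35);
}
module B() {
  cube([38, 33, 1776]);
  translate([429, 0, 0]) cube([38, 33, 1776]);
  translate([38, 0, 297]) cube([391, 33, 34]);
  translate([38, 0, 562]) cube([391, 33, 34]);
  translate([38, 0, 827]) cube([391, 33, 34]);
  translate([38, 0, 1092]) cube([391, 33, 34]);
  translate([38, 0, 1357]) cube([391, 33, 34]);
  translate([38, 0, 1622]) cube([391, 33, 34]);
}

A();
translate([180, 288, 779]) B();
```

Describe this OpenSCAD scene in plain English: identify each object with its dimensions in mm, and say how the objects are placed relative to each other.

A is a table with a 848×722 mm rectangular top, 46 mm thick, top surface at z = 779 mm, supported by four round legs of 70 mm diameter, each leg's bounding box inset 48 mm from the nearest pair of top edges, running from the floor.

B is a wooden ladder with two side rails of 38×33 mm section and 1776 mm height, set 467 mm apart overall. Between them run 6 rectangular rungs (33 mm deep, 34 mm thick), front faces flush with the rails' −y face. The bottom of the first rung is 297 mm above the floor and each subsequent rung is 265 mm higher than the one below.

The ladder is on top of the table.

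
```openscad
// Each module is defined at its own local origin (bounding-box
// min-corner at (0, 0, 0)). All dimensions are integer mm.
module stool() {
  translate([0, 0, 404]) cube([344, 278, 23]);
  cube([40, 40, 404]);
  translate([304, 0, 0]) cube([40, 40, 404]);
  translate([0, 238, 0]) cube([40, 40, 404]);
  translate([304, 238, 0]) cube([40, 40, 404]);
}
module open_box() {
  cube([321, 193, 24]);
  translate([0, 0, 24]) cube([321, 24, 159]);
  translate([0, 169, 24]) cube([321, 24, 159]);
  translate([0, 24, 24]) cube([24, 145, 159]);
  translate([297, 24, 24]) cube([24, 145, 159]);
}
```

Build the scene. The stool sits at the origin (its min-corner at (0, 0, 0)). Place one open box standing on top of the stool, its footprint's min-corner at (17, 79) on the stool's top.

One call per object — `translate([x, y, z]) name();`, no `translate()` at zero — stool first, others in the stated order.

stool();
translate([17, 79, 427]) open_box();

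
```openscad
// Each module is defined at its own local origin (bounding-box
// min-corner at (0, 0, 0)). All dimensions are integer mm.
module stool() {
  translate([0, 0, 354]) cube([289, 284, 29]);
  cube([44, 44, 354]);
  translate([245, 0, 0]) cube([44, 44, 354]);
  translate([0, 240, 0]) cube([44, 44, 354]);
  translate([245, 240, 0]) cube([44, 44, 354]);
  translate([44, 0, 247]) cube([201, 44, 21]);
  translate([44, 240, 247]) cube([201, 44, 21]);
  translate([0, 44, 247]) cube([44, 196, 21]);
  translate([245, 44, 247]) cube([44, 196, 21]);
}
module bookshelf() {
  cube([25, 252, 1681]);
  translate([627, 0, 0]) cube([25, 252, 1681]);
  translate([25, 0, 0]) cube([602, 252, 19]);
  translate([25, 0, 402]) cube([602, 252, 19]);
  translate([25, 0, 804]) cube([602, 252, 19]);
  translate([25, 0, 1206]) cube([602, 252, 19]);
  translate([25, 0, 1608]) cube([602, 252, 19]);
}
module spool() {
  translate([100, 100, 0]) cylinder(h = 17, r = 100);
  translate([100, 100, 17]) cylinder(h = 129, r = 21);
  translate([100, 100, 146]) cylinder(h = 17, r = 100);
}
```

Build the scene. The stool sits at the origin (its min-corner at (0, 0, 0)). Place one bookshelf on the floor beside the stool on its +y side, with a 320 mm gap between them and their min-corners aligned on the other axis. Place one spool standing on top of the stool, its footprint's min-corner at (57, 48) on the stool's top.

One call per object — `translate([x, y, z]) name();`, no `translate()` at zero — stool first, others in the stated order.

stool();
translate([0, 604, 0]) bookshelf();
translate([57, 48, 383]) spool();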